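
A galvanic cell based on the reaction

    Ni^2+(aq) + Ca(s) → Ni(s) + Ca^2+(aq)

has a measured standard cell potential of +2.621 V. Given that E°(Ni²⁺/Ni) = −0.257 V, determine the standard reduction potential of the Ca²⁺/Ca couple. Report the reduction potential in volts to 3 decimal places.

In the reaction as written the Ni²⁺/Ni couple is reduced (cathode) and Ca²⁺/Ca is oxidized (anode), so E°cell = E°(Ni²⁺/Ni) − E°(Ca²⁺/Ca).
E°(Ca²⁺/Ca) = E°(cathode) − E°cell = −0.257 − (+2.621) = −2.878 V.

−2.878 V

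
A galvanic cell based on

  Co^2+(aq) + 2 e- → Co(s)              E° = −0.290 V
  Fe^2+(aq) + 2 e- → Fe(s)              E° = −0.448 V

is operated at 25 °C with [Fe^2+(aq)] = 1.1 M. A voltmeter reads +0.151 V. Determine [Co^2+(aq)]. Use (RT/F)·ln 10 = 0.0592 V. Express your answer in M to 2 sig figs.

Co²⁺/Co is the cathode (higher E°); E°cell = −0.290 − (−0.448) = +0.158 V with n = 2.
Rearranging E = E° − (0.0592/n)·log Q gives log Q = 2(+0.158 − (+0.151))/0.0592 = 0.236.
The balanced reaction is Co^2+(aq) + Fe(s) → Co(s) + Fe^2+(aq), so Q = [Fe^2+(aq)] / [Co^2+(aq)].
Solving for the unknown gives log [Co^2+(aq)] = −0.195, so [Co^2+(aq)] ≈ 0.64 M.

0.64 M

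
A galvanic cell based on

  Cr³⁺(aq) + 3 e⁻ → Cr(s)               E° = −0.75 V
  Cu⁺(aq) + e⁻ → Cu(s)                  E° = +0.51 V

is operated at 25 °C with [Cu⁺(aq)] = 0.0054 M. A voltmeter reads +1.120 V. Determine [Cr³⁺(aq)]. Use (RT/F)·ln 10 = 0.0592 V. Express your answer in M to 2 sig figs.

2.0 M

The Cu⁺/Cu couple has the larger reduction potential, so it is the cathode: E°cell = +0.51 − (−0.75) = +1.26 V and n = 3.
From the Nernst equation, log Q = n(E° − E)/0.0592 = 3·(+1.26 − (+1.120))/0.0592 = 7.095.
The balanced reaction is 3 Cu⁺(aq) + Cr(s) → 3 Cu(s) + Cr³⁺(aq), so Q = [Cr³⁺(aq)] / [Cu⁺(aq)]^3.
Substituting the known concentrations and solving, log [Cr³⁺(aq)] = 0.292 and [Cr³⁺(aq)] = 2.0 M.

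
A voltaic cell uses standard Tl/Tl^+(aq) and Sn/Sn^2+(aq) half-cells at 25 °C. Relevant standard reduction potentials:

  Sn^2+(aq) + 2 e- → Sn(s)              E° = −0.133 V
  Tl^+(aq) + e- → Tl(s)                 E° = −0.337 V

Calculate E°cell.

+0.204 V

The Sn²⁺/Sn couple has the higher E°, so Sn ion is reduced (cathode) and Tl is oxidized (anode).
E°cell = E°(cathode) − E°(anode) = −0.133 − (−0.337) = +0.204 V.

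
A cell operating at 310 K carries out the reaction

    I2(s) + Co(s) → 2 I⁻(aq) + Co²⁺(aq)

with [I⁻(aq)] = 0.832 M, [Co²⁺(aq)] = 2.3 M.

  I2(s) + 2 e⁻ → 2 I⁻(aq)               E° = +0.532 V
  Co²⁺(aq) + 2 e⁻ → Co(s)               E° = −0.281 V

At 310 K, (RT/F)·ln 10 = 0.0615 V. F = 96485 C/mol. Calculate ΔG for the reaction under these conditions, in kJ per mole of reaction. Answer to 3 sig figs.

−156 kJ/mol

The standard cell potential is +0.532 − (−0.281) = +0.813 V, with n = 2 electrons in the balanced equation.
The reaction quotient is [I⁻(aq)]^2·[Co²⁺(aq)] = 1.59; by Nernst, E = +0.813 − (0.0615/2)(0.202) = +0.8068 V.
ΔG = −nFE = −(2)(96485)(+0.8068) J/mol = −156 kJ/mol.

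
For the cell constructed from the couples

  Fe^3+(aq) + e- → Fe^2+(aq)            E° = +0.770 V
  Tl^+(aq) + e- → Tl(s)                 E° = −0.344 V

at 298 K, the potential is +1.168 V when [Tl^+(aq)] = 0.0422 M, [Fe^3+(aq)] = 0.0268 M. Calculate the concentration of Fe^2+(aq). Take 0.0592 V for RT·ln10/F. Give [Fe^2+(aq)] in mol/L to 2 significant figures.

0.078 M

The Fe³⁺/Fe²⁺ couple has the larger reduction potential, so it is the cathode: E°cell = +0.770 − (−0.344) = +1.114 V and n = 1.
Rearranging E = E° − (0.0592/n)·log Q gives log Q = 1(+1.114 − (+1.168))/0.0592 = −0.912.
For Fe^3+(aq) + Tl(s) → Fe^2+(aq) + Tl^+(aq), the reaction quotient is Q = ([Fe^2+(aq)]·[Tl^+(aq)]) / [Fe^3+(aq)].
Substituting the known concentrations and solving, log [Fe^2+(aq)] = −1.109 and [Fe^2+(aq)] = 0.078 M.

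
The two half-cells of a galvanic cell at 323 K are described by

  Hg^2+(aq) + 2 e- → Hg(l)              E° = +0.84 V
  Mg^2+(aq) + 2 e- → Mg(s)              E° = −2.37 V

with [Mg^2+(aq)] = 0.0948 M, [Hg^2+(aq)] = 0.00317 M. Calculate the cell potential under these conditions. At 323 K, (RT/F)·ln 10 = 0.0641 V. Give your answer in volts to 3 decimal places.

Hg²⁺/Hg is reduced (cathode, E° = +0.84 V) and Mg²⁺/Mg is oxidized (anode).
E°cell = +0.84 − (−2.37) = +3.21 V, with n = 2 electrons transferred.
For the overall reaction Hg^2+(aq) + Mg(s) → Hg(l) + Mg^2+(aq), Q = [Mg^2+(aq)] / [Hg^2+(aq)] = 29.9, giving log Q = 1.476.
Applying E = E° − (RT ln10/nF)·log Q gives +3.21 − (0.0641/2)(1.476) = +3.163 V.

+3.163 V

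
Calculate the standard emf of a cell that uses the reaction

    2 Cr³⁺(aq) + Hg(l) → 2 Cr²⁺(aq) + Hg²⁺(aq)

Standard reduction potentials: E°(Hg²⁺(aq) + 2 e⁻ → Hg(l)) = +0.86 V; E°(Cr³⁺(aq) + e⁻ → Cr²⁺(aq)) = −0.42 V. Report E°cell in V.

Cr³⁺(aq) gains electrons, so the Cr³⁺/Cr²⁺ couple is the cathode; the Hg²⁺/Hg couple is the anode.
E°cell = E°(cathode) − E°(anode) = −0.42 − (+0.86) = −1.28 V.
The negative E°cell means the reaction is non-spontaneous in the direction written.

−1.28 V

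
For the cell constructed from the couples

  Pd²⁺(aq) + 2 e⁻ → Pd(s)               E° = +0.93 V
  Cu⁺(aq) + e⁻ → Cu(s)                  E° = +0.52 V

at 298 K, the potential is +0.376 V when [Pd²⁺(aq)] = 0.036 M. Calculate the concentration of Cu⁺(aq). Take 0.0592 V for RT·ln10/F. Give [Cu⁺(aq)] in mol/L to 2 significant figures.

The Pd²⁺/Pd couple has the larger reduction potential, so it is the cathode: E°cell = +0.93 − (+0.52) = +0.41 V and n = 2.
From the Nernst equation, log Q = n(E° − E)/0.0592 = 2·(+0.41 − (+0.376))/0.0592 = 1.149.
Balancing electrons gives Pd²⁺(aq) + 2 Cu(s) → Pd(s) + 2 Cu⁺(aq); thus Q = [Cu⁺(aq)]^2 / [Pd²⁺(aq)].
Substituting the known concentrations and solving, log [Cu⁺(aq)] = −0.147 and [Cu⁺(aq)] = 0.71 M.

0.71 M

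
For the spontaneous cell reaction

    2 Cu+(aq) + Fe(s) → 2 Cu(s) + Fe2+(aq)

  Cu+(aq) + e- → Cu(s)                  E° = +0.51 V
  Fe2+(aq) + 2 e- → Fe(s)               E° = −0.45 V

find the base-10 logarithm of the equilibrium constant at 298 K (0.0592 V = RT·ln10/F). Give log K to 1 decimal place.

The Cu⁺/Cu couple is reduced (cathode); E°cell = +0.51 − (−0.45) = +0.96 V with n = 2.
At equilibrium E = 0, so log K = nE°cell / 0.0592 = (2)(+0.96) / 0.0592 = 32.4.

log K = 32.4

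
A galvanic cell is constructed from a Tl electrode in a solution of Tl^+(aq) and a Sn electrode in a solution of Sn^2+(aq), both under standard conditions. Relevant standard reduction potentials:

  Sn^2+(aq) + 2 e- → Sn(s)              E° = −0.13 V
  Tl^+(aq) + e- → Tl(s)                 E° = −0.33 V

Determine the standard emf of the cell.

+0.20 V

The Sn²⁺/Sn couple has the higher E°, so Sn ion is reduced (cathode) and Tl is oxidized (anode).
E°cell = E°(cathode) − E°(anode) = −0.13 − (−0.33) = +0.20 V.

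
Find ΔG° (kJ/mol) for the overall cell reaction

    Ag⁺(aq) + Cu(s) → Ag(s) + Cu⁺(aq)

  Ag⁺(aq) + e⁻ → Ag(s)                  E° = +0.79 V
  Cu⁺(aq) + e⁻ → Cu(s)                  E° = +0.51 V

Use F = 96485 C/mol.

−27.0 kJ/mol

In the reaction as written Ag⁺(aq) is reduced, so the Ag⁺/Ag couple is the cathode and Cu⁺/Cu is the anode.
E°cell = +0.79 − (+0.51) = +0.28 V; balancing electrons gives n = 1.
ΔG° = −nFE°cell = −(1)(96485)(+0.28) J/mol = −27.0 kJ/mol.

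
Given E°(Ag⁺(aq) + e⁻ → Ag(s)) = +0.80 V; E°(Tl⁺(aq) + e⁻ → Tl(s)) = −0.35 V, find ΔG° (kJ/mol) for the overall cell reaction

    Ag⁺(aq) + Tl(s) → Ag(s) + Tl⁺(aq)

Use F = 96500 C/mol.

In the reaction as written Ag⁺(aq) is reduced, so the Ag⁺/Ag couple is the cathode and Tl⁺/Tl is the anode.
E°cell = +0.80 − (−0.35) = +1.15 V; balancing electrons gives n = 1.
ΔG° = −nFE°cell = −(1)(96500)(+1.15) J/mol = −111 kJ/mol.

−111 kJ/mol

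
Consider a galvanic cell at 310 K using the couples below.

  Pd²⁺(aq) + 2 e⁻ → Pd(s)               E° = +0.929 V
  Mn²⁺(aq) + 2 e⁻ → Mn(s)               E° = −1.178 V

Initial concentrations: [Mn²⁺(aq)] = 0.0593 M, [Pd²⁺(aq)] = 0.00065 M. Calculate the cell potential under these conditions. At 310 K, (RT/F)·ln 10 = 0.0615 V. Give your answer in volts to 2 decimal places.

+2.05 V

Pd²⁺/Pd is reduced (cathode, E° = +0.929 V) and Mn²⁺/Mn is oxidized (anode).
E°cell = E°cat − E°an = +0.929 − (−1.178) = +2.107 V; n = 2.
For the overall reaction Pd²⁺(aq) + Mn(s) → Pd(s) + Mn²⁺(aq), Q = [Mn²⁺(aq)] / [Pd²⁺(aq)] = 91.2, giving log Q = 1.960.
Applying E = E° − (RT ln10/nF)·log Q gives +2.107 − (0.0615/2)(1.960) = +2.05 V.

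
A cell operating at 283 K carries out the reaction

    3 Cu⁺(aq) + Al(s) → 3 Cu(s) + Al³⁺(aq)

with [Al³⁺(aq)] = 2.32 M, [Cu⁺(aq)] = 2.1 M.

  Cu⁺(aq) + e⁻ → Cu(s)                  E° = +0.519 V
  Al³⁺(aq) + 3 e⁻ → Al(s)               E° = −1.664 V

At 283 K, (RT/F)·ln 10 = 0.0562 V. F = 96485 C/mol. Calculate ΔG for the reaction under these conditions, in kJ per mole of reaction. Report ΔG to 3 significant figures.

−635 kJ/mol

E°cell = +0.519 − (−1.664) = +2.183 V; the balanced reaction transfers n = 3 electrons.
Here Q = [Al³⁺(aq)] / [Cu⁺(aq)]^3 = 0.251 (log Q = −0.601), giving E = +2.183 − (0.0562/3)·(−0.601) = +2.1943 V.
Then ΔG = −nFE = −3 × 96485 × +2.1943 J/mol = −635 kJ/mol.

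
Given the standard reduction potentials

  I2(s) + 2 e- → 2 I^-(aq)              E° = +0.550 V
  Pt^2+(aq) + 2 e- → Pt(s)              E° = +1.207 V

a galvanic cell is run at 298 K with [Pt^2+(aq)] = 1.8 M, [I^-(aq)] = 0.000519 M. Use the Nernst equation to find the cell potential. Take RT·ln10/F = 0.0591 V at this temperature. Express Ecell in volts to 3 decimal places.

Pt²⁺/Pt is reduced (cathode, E° = +1.207 V) and I₂/I⁻ is oxidized (anode).
The standard potential is +1.207 − (+0.550) = +0.657 V and the balanced reaction transfers n = 2 electrons.
For the overall reaction Pt^2+(aq) + 2 I^-(aq) → Pt(s) + I2(s), Q = 1 / ([Pt^2+(aq)]·[I^-(aq)]^2) = 2.06×10^6, giving log Q = 6.314.
By the Nernst equation, E = +0.657 − (0.0591/2)·(6.314) = +0.470 V.

+0.470 V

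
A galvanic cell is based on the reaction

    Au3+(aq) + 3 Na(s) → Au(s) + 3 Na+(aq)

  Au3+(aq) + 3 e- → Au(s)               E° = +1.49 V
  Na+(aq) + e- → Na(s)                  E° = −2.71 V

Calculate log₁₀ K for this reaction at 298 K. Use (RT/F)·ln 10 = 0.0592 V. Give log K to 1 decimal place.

The Au³⁺/Au couple is reduced (cathode); E°cell = +1.49 − (−2.71) = +4.20 V with n = 3.
At equilibrium E = 0, so log K = nE°cell / 0.0592 = (3)(+4.20) / 0.0592 = 212.8.

log K = 212.8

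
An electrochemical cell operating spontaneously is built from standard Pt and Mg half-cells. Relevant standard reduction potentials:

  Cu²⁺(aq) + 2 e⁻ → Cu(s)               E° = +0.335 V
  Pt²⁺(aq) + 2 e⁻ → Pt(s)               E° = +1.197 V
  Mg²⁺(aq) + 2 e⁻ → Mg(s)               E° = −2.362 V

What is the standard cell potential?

+3.559 V

The Pt²⁺/Pt couple has the higher E°, so Pt ion is reduced (cathode) and Mg is oxidized (anode).
E°cell = E°(cathode) − E°(anode) = +1.197 − (−2.362) = +3.559 V.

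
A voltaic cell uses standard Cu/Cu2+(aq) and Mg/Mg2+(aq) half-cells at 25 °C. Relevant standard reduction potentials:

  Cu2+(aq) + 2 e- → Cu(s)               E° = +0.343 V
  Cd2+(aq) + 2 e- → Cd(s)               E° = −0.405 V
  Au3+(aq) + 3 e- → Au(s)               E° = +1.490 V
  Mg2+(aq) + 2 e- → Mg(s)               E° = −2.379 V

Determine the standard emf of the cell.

+2.722 V

The Cu²⁺/Cu couple has the higher E°, so Cu ion is reduced (cathode) and Mg is oxidized (anode).
E°cell = E°(cathode) − E°(anode) = +0.343 − (−2.379) = +2.722 V.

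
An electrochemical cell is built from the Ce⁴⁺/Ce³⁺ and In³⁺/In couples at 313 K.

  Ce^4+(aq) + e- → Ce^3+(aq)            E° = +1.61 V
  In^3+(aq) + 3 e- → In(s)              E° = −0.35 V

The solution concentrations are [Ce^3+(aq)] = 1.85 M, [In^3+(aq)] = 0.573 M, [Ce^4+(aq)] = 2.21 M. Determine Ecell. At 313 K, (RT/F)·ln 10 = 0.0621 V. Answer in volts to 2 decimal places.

Since E°(Ce⁴⁺/Ce³⁺) > E°(In³⁺/In), Ce⁴⁺/Ce³⁺ serves as the cathode.
The standard potential is +1.61 − (−0.35) = +1.96 V and the balanced reaction transfers n = 3 electrons.
Balancing gives 3 Ce^4+(aq) + In(s) → 3 Ce^3+(aq) + In^3+(aq); hence Q = ([Ce^3+(aq)]^3·[In^3+(aq)]) / [Ce^4+(aq)]^3 = 0.336 (log Q = −0.474).
E = E° − (0.0621/n)·log Q = +1.96 − (0.0621/3)(−0.474) = +1.97 V.

+1.97 V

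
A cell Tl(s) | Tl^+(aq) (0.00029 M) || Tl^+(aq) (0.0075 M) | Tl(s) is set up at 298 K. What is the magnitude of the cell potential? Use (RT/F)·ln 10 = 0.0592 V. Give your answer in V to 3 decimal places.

0.084 V

For a concentration cell E°cell = 0, since both electrodes use the same couple.
The compartment with the higher Tl^+(aq) concentration (0.0075 M) acts as the cathode; ions are reduced there and produced at the dilute (0.00029 M) anode.
With n = 1, Ecell = −(0.0592/1)·log([dilute]/[conc]) = −(0.0592/1)·log(0.00029/0.0075) = +0.084 V.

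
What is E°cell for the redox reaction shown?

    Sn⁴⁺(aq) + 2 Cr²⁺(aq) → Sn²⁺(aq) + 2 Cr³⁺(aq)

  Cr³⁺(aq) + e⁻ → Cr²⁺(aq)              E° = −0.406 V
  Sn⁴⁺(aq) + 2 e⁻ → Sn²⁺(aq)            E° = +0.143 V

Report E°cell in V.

Sn⁴⁺(aq) gains electrons, so the Sn⁴⁺/Sn²⁺ couple is the cathode; the Cr³⁺/Cr²⁺ couple is the anode.
E°cell = E°(cathode) − E°(anode) = +0.143 − (−0.406) = +0.549 V.

+0.549 V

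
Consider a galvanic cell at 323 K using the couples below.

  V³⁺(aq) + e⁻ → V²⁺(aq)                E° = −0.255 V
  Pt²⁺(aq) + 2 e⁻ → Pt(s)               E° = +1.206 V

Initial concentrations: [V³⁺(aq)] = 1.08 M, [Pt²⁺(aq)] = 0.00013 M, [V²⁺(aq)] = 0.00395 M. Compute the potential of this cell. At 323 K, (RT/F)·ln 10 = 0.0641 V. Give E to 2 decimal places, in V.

The Pt²⁺/Pt couple has the more positive E°, so it is the cathode; V³⁺/V²⁺ is the anode.
E°cell = E°cat − E°an = +1.206 − (−0.255) = +1.461 V; n = 2.
The balanced reaction is Pt²⁺(aq) + 2 V²⁺(aq) → Pt(s) + 2 V³⁺(aq), so Q = [V³⁺(aq)]^2 / ([Pt²⁺(aq)]·[V²⁺(aq)]^2) = 5.75×10^8 and log Q = 8.760.
By the Nernst equation, E = +1.461 − (0.0641/2)·(8.760) = +1.18 V.

+1.18 V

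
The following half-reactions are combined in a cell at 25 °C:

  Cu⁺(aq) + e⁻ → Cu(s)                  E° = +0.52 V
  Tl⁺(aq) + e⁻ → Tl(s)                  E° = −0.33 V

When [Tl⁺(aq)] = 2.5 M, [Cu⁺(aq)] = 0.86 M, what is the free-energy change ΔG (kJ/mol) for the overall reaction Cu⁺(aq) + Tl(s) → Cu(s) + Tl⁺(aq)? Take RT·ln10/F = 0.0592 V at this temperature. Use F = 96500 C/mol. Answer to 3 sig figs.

−79.4 kJ/mol

The standard cell potential is +0.52 − (−0.33) = +0.85 V, with n = 1 electron in the balanced equation.
The reaction quotient is [Tl⁺(aq)] / [Cu⁺(aq)] = 2.91; by Nernst, E = +0.85 − (0.0592/1)(0.463) = +0.8226 V.
Then ΔG = −nFE = −1 × 96500 × +0.8226 J/mol = −79.4 kJ/mol.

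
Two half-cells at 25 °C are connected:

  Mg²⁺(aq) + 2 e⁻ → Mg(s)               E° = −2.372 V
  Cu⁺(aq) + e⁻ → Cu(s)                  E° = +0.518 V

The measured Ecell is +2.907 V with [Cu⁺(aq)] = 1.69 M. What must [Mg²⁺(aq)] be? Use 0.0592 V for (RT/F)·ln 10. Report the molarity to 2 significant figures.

Cu⁺/Cu is the cathode (higher E°); E°cell = +0.518 − (−2.372) = +2.890 V with n = 2.
Rearranging E = E° − (0.0592/n)·log Q gives log Q = 2(+2.890 − (+2.907))/0.0592 = −0.574.
Balancing electrons gives 2 Cu⁺(aq) + Mg(s) → 2 Cu(s) + Mg²⁺(aq); thus Q = [Mg²⁺(aq)] / [Cu⁺(aq)]^2.
Isolating [Mg²⁺(aq)] in Q = 10^{−0.574} yields log [Mg²⁺(aq)] = −0.118, i.e. 0.76 M.

0.76 M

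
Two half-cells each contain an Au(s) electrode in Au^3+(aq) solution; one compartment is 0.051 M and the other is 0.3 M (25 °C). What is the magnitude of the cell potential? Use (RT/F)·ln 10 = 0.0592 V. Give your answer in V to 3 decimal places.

0.015 V

For a concentration cell E°cell = 0, since both electrodes use the same couple.
The compartment with the higher Au^3+(aq) concentration (0.3 M) acts as the cathode; ions are reduced there and produced at the dilute (0.051 M) anode.
With n = 3, Ecell = −(0.0592/3)·log([dilute]/[conc]) = −(0.0592/3)·log(0.051/0.3) = +0.015 V.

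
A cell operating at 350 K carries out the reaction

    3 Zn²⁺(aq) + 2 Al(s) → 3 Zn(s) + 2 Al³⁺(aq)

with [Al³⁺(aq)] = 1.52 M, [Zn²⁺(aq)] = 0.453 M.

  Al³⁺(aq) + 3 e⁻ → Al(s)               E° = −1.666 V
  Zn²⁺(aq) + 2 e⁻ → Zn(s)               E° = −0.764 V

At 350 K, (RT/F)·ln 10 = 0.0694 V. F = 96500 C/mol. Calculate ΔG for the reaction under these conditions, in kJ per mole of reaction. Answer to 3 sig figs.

E°cell = −0.764 − (−1.666) = +0.902 V; the balanced reaction transfers n = 6 electrons.
Q = [Al³⁺(aq)]^2 / [Zn²⁺(aq)]^3 = 24.9, so log Q = 1.395 and E = +0.902 − (0.0694/6)(1.395) = +0.8859 V.
Then ΔG = −nFE = −6 × 96500 × +0.8859 J/mol = −513 kJ/mol.

−513 kJ/mol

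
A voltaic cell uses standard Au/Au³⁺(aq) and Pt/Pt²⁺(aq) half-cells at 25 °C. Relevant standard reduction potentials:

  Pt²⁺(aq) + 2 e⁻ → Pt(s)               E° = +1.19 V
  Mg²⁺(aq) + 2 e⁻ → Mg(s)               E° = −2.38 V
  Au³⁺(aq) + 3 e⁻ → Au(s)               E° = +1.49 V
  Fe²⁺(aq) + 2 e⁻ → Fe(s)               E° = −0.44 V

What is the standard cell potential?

Of the two couples in this cell, the one with the more positive reduction potential is reduced at the cathode: here that is Au³⁺/Au (+1.49 V); Pt²⁺/Pt (+1.19 V) is the anode.
E°cell = E°(cathode) − E°(anode) = +1.49 − (+1.19) = +0.30 V.

+0.30 V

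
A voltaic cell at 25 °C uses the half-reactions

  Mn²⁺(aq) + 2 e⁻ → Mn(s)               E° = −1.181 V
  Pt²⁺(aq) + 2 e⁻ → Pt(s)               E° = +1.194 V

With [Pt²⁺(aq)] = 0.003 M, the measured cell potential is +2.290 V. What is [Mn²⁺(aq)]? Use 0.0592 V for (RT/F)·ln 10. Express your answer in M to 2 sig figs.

Pt²⁺/Pt is the cathode (higher E°); E°cell = +1.194 − (−1.181) = +2.375 V with n = 2.
From the Nernst equation, log Q = n(E° − E)/0.0592 = 2·(+2.375 − (+2.290))/0.0592 = 2.872.
Balancing electrons gives Pt²⁺(aq) + Mn(s) → Pt(s) + Mn²⁺(aq); thus Q = [Mn²⁺(aq)] / [Pt²⁺(aq)].
Isolating [Mn²⁺(aq)] in Q = 10^{2.872} yields log [Mn²⁺(aq)] = 0.349, i.e. 2.2 M.

2.2 M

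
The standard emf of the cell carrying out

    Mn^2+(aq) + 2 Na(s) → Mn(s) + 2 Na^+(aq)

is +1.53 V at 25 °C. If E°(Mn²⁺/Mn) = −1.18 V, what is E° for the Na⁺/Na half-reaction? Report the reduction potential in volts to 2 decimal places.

−2.71 V

In the reaction as written the Mn²⁺/Mn couple is reduced (cathode) and Na⁺/Na is oxidized (anode), so E°cell = E°(Mn²⁺/Mn) − E°(Na⁺/Na).
E°(Na⁺/Na) = E°(cathode) − E°cell = −1.18 − (+1.53) = −2.71 V.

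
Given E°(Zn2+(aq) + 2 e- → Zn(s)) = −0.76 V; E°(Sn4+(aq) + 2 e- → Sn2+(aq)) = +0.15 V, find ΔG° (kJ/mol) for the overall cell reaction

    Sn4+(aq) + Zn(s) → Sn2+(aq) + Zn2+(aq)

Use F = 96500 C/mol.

−176 kJ/mol

In the reaction as written Sn4+(aq) is reduced, so the Sn⁴⁺/Sn²⁺ couple is the cathode and Zn²⁺/Zn is the anode.
E°cell = +0.15 − (−0.76) = +0.91 V; balancing electrons gives n = 2.
ΔG° = −nFE°cell = −(2)(96500)(+0.91) J/mol = −176 kJ/mol.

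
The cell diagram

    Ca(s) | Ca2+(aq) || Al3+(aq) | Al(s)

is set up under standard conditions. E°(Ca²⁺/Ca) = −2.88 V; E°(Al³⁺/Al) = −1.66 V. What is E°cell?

+1.22 V

By convention the left-hand electrode in cell notation is the anode (oxidation) and the right-hand electrode is the cathode (reduction).
E°cell = E°(right) − E°(left) = −1.66 − (−2.88) = +1.22 V.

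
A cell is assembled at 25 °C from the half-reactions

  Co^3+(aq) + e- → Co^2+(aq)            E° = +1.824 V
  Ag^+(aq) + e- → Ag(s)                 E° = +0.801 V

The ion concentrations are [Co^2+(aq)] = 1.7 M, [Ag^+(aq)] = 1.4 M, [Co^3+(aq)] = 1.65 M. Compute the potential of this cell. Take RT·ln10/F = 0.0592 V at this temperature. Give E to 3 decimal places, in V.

Co³⁺/Co²⁺ is reduced (cathode, E° = +1.824 V) and Ag⁺/Ag is oxidized (anode).
E°cell = E°cat − E°an = +1.824 − (+0.801) = +1.023 V; n = 1.
For the overall reaction Co^3+(aq) + Ag(s) → Co^2+(aq) + Ag^+(aq), Q = ([Co^2+(aq)]·[Ag^+(aq)]) / [Co^3+(aq)] = 1.44, giving log Q = 0.159.
Applying E = E° − (RT ln10/nF)·log Q gives +1.023 − (0.0592/1)(0.159) = +1.014 V.

+1.014 V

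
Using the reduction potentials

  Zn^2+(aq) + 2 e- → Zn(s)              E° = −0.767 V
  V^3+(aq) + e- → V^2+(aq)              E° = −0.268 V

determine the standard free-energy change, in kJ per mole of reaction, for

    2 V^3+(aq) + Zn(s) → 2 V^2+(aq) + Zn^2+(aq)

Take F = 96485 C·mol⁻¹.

In the reaction as written V^3+(aq) is reduced, so the V³⁺/V²⁺ couple is the cathode and Zn²⁺/Zn is the anode.
E°cell = −0.268 − (−0.767) = +0.499 V; balancing electrons gives n = 2.
ΔG° = −nFE°cell = −(2)(96485)(+0.499) J/mol = −96.3 kJ/mol.

−96.3 kJ/mol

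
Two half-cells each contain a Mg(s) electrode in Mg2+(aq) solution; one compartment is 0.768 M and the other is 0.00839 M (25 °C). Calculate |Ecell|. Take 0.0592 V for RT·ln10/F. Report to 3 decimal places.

For a concentration cell E°cell = 0, since both electrodes use the same couple.
The compartment with the higher Mg2+(aq) concentration (0.768 M) acts as the cathode; ions are reduced there and produced at the dilute (0.00839 M) anode.
With n = 2, Ecell = −(0.0592/2)·log([dilute]/[conc]) = −(0.0592/2)·log(0.00839/0.768) = +0.058 V.

0.058 V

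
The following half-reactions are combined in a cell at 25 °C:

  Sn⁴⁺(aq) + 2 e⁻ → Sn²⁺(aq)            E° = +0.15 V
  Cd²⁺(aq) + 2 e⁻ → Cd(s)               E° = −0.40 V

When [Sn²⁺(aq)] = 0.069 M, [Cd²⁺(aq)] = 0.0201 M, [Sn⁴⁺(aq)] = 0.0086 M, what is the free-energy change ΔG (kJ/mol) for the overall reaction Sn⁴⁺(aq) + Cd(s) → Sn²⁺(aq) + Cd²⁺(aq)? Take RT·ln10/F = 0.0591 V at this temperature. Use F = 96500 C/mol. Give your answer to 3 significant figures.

The standard cell potential is +0.15 − (−0.40) = +0.55 V, with n = 2 electrons in the balanced equation.
Q = ([Sn²⁺(aq)]·[Cd²⁺(aq)]) / [Sn⁴⁺(aq)] = 0.161, so log Q = −0.792 and E = +0.55 − (0.0591/2)(−0.792) = +0.5734 V.
Then ΔG = −nFE = −2 × 96500 × +0.5734 J/mol = −111 kJ/mol.

−111 kJ/mol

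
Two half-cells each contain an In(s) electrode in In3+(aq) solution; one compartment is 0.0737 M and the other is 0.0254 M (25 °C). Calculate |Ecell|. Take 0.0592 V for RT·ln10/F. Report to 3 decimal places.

0.009 V

For a concentration cell E°cell = 0, since both electrodes use the same couple.
The compartment with the higher In3+(aq) concentration (0.0737 M) acts as the cathode; ions are reduced there and produced at the dilute (0.0254 M) anode.
With n = 3, Ecell = −(0.0592/3)·log([dilute]/[conc]) = −(0.0592/3)·log(0.0254/0.0737) = +0.009 V.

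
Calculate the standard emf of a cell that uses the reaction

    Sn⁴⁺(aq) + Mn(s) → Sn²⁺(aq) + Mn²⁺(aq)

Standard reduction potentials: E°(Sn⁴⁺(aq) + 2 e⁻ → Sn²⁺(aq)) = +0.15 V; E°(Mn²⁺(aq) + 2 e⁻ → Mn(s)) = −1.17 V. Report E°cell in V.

Sn⁴⁺(aq) gains electrons, so the Sn⁴⁺/Sn²⁺ couple is the cathode; the Mn²⁺/Mn couple is the anode.
E°cell = E°(cathode) − E°(anode) = +0.15 − (−1.17) = +1.32 V.

+1.32 V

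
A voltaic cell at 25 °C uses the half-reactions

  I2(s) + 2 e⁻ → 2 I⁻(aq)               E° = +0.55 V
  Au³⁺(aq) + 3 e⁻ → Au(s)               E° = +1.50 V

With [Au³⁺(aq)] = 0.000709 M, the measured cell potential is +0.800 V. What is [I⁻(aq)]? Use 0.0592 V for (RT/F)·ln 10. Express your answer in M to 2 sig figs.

0.033 M

Au³⁺/Au is the cathode (higher E°); E°cell = +1.50 − (+0.55) = +0.95 V with n = 6.
Rearranging E = E° − (0.0592/n)·log Q gives log Q = 6(+0.95 − (+0.800))/0.0592 = 15.203.
The balanced reaction is 2 Au³⁺(aq) + 6 I⁻(aq) → 2 Au(s) + 3 I2(s), so Q = 1 / ([Au³⁺(aq)]^2·[I⁻(aq)]^6).
Solving for the unknown gives log [I⁻(aq)] = −1.484, so [I⁻(aq)] ≈ 0.033 M.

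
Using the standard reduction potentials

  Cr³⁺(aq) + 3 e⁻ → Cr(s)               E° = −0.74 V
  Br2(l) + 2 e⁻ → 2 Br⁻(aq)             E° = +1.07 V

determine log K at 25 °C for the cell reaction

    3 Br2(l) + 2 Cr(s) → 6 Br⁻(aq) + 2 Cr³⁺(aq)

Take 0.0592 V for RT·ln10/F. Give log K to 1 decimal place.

log K = 183.4

The Br₂/Br⁻ couple is reduced (cathode); E°cell = +1.07 − (−0.74) = +1.81 V with n = 6.
At equilibrium E = 0, so log K = nE°cell / 0.0592 = (6)(+1.81) / 0.0592 = 183.4.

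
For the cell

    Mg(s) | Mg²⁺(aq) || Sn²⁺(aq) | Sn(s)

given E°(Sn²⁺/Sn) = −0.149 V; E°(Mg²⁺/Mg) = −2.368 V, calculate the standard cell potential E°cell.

By convention the left-hand electrode in cell notation is the anode (oxidation) and the right-hand electrode is the cathode (reduction).
E°cell = E°(right) − E°(left) = −0.149 − (−2.368) = +2.219 V.

+2.219 V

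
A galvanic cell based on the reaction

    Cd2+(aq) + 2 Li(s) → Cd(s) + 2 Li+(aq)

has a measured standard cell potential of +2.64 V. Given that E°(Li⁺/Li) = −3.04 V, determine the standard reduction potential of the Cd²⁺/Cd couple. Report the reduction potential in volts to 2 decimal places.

In the reaction as written the Cd²⁺/Cd couple is reduced (cathode) and Li⁺/Li is oxidized (anode), so E°cell = E°(Cd²⁺/Cd) − E°(Li⁺/Li).
E°(Cd²⁺/Cd) = E°cell + E°(anode) = +2.64 + (−3.04) = −0.40 V.

−0.40 V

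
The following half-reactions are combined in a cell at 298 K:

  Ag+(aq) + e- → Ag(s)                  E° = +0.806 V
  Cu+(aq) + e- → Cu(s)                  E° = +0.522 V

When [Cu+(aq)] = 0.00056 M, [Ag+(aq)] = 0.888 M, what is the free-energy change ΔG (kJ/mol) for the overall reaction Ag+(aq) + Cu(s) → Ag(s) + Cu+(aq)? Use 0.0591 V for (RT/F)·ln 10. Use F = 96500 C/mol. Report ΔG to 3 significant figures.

With Ag⁺/Ag reduced at the cathode, E°cell = +0.806 − (+0.522) = +0.284 V and n = 1.
Q = [Cu+(aq)] / [Ag+(aq)] = 0.000631, so log Q = −3.200 and E = +0.284 − (0.0591/1)(−3.200) = +0.4731 V.
Finally ΔG = −nFE = −(1)(96500 C/mol)(+0.4731 V) = −45.7 kJ/mol.

−45.7 kJ/mol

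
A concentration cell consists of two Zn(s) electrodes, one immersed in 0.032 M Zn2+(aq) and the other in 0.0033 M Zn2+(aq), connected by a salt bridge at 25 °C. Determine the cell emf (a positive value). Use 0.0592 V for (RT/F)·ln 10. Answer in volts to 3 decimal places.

For a concentration cell E°cell = 0, since both electrodes use the same couple.
The compartment with the higher Zn2+(aq) concentration (0.032 M) acts as the cathode; ions are reduced there and produced at the dilute (0.0033 M) anode.
With n = 2, Ecell = −(0.0592/2)·log([dilute]/[conc]) = −(0.0592/2)·log(0.0033/0.032) = +0.029 V.

0.029 V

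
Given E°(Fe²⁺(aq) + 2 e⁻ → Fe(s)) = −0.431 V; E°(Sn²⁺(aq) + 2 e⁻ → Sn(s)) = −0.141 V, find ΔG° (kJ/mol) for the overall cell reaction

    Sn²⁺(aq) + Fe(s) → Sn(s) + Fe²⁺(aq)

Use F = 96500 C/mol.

In the reaction as written Sn²⁺(aq) is reduced, so the Sn²⁺/Sn couple is the cathode and Fe²⁺/Fe is the anode.
E°cell = −0.141 − (−0.431) = +0.290 V; balancing electrons gives n = 2.
ΔG° = −nFE°cell = −(2)(96500)(+0.290) J/mol = −56.0 kJ/mol.

−56.0 kJ/mol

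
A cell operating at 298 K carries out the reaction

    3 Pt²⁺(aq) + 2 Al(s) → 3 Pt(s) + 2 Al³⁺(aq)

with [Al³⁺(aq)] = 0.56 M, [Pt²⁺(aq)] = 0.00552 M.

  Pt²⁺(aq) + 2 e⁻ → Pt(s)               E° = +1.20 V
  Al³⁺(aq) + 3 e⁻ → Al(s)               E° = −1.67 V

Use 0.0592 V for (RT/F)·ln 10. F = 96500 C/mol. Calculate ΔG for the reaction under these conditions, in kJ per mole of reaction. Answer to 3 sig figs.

−1630 kJ/mol

With Pt²⁺/Pt reduced at the cathode, E°cell = +1.20 − (−1.67) = +2.87 V and n = 6.
Here Q = [Al³⁺(aq)]^2 / [Pt²⁺(aq)]^3 = 1.86×10^6 (log Q = 6.271), giving E = +2.87 − (0.0592/6)·(6.271) = +2.8081 V.
Then ΔG = −nFE = −6 × 96500 × +2.8081 J/mol = −1630 kJ/mol.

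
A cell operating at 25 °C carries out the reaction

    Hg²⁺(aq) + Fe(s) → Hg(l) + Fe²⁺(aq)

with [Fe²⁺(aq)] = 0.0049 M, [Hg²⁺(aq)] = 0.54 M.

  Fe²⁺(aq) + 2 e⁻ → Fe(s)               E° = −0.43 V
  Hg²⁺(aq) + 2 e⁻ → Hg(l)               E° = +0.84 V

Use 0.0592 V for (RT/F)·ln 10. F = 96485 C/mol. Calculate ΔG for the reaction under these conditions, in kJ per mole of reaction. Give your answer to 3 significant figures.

The standard cell potential is +0.84 − (−0.43) = +1.27 V, with n = 2 electrons in the balanced equation.
The reaction quotient is [Fe²⁺(aq)] / [Hg²⁺(aq)] = 0.00907; by Nernst, E = +1.27 − (0.0592/2)(−2.042) = +1.3304 V.
ΔG = −nFE = −(2)(96485)(+1.3304) J/mol = −257 kJ/mol.

−257 kJ/mol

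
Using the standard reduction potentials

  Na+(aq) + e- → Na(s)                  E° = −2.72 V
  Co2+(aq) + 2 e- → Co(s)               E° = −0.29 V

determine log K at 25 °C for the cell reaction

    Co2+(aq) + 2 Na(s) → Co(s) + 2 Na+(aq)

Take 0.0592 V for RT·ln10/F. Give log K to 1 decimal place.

The Co²⁺/Co couple is reduced (cathode); E°cell = −0.29 − (−2.72) = +2.43 V with n = 2.
At equilibrium E = 0, so log K = nE°cell / 0.0592 = (2)(+2.43) / 0.0592 = 82.1.

log K = 82.1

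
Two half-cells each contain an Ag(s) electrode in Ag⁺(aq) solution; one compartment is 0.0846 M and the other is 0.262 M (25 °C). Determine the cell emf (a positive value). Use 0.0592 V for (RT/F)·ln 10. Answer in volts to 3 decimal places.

For a concentration cell E°cell = 0, since both electrodes use the same couple.
The compartment with the higher Ag⁺(aq) concentration (0.262 M) acts as the cathode; ions are reduced there and produced at the dilute (0.0846 M) anode.
With n = 1, Ecell = −(0.0592/1)·log([dilute]/[conc]) = −(0.0592/1)·log(0.0846/0.262) = +0.029 V.

0.029 V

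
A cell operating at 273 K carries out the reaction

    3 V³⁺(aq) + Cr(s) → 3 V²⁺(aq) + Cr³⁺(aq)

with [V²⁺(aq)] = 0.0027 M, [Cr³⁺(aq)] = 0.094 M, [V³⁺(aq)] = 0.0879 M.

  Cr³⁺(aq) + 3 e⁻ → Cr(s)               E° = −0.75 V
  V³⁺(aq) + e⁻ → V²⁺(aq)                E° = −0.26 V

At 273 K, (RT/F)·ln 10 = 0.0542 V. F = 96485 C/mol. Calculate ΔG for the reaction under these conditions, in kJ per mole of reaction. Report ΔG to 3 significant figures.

E°cell = −0.26 − (−0.75) = +0.49 V; the balanced reaction transfers n = 3 electrons.
The reaction quotient is ([V²⁺(aq)]^3·[Cr³⁺(aq)]) / [V³⁺(aq)]^3 = 2.72×10^−6; by Nernst, E = +0.49 − (0.0542/3)(−5.565) = +0.5905 V.
Then ΔG = −nFE = −3 × 96485 × +0.5905 J/mol = −171 kJ/mol.

−171 kJ/mol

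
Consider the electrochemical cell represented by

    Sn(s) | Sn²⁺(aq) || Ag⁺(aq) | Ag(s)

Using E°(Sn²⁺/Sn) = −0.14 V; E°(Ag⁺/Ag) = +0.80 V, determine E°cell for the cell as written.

By convention the left-hand electrode in cell notation is the anode (oxidation) and the right-hand electrode is the cathode (reduction).
E°cell = E°(right) − E°(left) = +0.80 − (−0.14) = +0.94 V.

+0.94 V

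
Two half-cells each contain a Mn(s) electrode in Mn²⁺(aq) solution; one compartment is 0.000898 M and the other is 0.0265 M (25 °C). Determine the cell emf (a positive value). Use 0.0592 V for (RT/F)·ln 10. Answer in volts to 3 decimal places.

For a concentration cell E°cell = 0, since both electrodes use the same couple.
The compartment with the higher Mn²⁺(aq) concentration (0.0265 M) acts as the cathode; ions are reduced there and produced at the dilute (0.000898 M) anode.
With n = 2, Ecell = −(0.0592/2)·log([dilute]/[conc]) = −(0.0592/2)·log(0.000898/0.0265) = +0.044 V.

0.044 V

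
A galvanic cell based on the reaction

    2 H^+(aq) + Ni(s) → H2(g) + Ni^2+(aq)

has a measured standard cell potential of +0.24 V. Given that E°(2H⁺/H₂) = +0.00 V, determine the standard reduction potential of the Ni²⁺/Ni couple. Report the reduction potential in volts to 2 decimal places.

−0.24 V

In the reaction as written the 2H⁺/H₂ couple is reduced (cathode) and Ni²⁺/Ni is oxidized (anode), so E°cell = E°(2H⁺/H₂) − E°(Ni²⁺/Ni).
E°(Ni²⁺/Ni) = E°(cathode) − E°cell = +0.00 − (+0.24) = −0.24 V.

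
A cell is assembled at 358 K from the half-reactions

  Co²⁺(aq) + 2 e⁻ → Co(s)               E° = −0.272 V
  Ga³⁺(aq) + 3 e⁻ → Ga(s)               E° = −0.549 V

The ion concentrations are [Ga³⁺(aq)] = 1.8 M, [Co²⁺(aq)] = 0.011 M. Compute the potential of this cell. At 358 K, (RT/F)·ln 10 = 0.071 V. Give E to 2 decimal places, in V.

Since E°(Co²⁺/Co) > E°(Ga³⁺/Ga), Co²⁺/Co serves as the cathode.
E°cell = E°cat − E°an = −0.272 − (−0.549) = +0.277 V; n = 6.
For the overall reaction 3 Co²⁺(aq) + 2 Ga(s) → 3 Co(s) + 2 Ga³⁺(aq), Q = [Ga³⁺(aq)]^2 / [Co²⁺(aq)]^3 = 2.43×10^6, giving log Q = 6.386.
By the Nernst equation, E = +0.277 − (0.071/6)·(6.386) = +0.20 V.

+0.20 V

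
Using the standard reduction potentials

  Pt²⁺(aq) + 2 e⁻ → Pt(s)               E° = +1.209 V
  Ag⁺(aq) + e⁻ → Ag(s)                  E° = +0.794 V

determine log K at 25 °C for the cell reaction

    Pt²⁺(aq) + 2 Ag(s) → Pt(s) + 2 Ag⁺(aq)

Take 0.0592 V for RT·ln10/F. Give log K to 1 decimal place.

log K = 14.0

The Pt²⁺/Pt couple is reduced (cathode); E°cell = +1.209 − (+0.794) = +0.415 V with n = 2.
At equilibrium E = 0, so log K = nE°cell / 0.0592 = (2)(+0.415) / 0.0592 = 14.0.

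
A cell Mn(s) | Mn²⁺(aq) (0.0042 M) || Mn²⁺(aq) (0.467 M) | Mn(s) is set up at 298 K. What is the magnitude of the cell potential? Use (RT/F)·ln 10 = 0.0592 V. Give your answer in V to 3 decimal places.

0.061 V

For a concentration cell E°cell = 0, since both electrodes use the same couple.
The compartment with the higher Mn²⁺(aq) concentration (0.467 M) acts as the cathode; ions are reduced there and produced at the dilute (0.0042 M) anode.
With n = 2, Ecell = −(0.0592/2)·log([dilute]/[conc]) = −(0.0592/2)·log(0.0042/0.467) = +0.061 V.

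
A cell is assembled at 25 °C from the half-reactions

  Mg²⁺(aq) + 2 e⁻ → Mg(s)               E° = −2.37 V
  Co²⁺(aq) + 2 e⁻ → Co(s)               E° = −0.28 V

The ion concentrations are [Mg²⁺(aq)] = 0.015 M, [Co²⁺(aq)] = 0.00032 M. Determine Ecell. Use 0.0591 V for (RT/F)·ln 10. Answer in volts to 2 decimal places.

+2.04 V

Co²⁺/Co is reduced (cathode, E° = −0.28 V) and Mg²⁺/Mg is oxidized (anode).
E°cell = −0.28 − (−2.37) = +2.09 V, with n = 2 electrons transferred.
The balanced reaction is Co²⁺(aq) + Mg(s) → Co(s) + Mg²⁺(aq), so Q = [Mg²⁺(aq)] / [Co²⁺(aq)] = 46.9 and log Q = 1.671.
E = E° − (0.0591/n)·log Q = +2.09 − (0.0591/2)(1.671) = +2.04 V.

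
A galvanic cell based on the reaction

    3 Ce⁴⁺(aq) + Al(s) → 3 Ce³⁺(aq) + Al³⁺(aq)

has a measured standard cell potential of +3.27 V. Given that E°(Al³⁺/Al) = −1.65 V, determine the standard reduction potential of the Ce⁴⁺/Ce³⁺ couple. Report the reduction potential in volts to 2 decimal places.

+1.62 V

In the reaction as written the Ce⁴⁺/Ce³⁺ couple is reduced (cathode) and Al³⁺/Al is oxidized (anode), so E°cell = E°(Ce⁴⁺/Ce³⁺) − E°(Al³⁺/Al).
E°(Ce⁴⁺/Ce³⁺) = E°cell + E°(anode) = +3.27 + (−1.65) = +1.62 V.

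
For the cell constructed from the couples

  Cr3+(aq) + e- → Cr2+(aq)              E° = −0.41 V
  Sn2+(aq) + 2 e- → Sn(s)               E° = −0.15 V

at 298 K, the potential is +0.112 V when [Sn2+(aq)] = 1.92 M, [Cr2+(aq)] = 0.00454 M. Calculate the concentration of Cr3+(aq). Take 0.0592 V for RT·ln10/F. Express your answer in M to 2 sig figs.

2.0 M

With Sn²⁺/Sn at the cathode and Cr³⁺/Cr²⁺ at the anode, E°cell = −0.15 − (−0.41) = +0.26 V (n = 2).
Since E = E° − (0.0592/n)·log Q, log Q = n(E° − E)/0.0592 = 5.000.
The balanced reaction is Sn2+(aq) + 2 Cr2+(aq) → Sn(s) + 2 Cr3+(aq), so Q = [Cr3+(aq)]^2 / ([Sn2+(aq)]·[Cr2+(aq)]^2).
Isolating [Cr3+(aq)] in Q = 10^{5.000} yields log [Cr3+(aq)] = 0.299, i.e. 2.0 M.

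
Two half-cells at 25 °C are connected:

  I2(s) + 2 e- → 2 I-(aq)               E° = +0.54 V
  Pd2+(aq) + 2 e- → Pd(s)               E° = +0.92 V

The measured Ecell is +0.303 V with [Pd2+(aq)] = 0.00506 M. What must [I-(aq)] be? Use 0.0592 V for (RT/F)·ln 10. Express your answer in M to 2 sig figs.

0.70 M

Pd²⁺/Pd is the cathode (higher E°); E°cell = +0.92 − (+0.54) = +0.38 V with n = 2.
From the Nernst equation, log Q = n(E° − E)/0.0592 = 2·(+0.38 − (+0.303))/0.0592 = 2.601.
Balancing electrons gives Pd2+(aq) + 2 I-(aq) → Pd(s) + I2(s); thus Q = 1 / ([Pd2+(aq)]·[I-(aq)]^2).
Solving for the unknown gives log [I-(aq)] = −0.153, so [I-(aq)] ≈ 0.70 M.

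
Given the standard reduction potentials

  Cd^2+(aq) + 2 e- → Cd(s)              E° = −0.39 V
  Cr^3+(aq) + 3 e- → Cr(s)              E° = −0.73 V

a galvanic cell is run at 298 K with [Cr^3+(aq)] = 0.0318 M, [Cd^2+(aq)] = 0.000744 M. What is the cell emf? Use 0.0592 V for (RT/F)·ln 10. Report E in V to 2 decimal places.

+0.28 V

The Cd²⁺/Cd couple has the more positive E°, so it is the cathode; Cr³⁺/Cr is the anode.
E°cell = E°cat − E°an = −0.39 − (−0.73) = +0.34 V; n = 6.
Balancing gives 3 Cd^2+(aq) + 2 Cr(s) → 3 Cd(s) + 2 Cr^3+(aq); hence Q = [Cr^3+(aq)]^2 / [Cd^2+(aq)]^3 = 2.46×10^6 (log Q = 6.390).
By the Nernst equation, E = +0.34 − (0.0592/6)·(6.390) = +0.28 V.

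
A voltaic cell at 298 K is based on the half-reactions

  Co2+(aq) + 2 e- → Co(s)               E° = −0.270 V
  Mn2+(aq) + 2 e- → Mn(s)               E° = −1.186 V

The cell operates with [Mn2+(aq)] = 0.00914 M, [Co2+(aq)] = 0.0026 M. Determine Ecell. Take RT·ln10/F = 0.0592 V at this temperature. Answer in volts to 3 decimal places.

Since E°(Co²⁺/Co) > E°(Mn²⁺/Mn), Co²⁺/Co serves as the cathode.
The standard potential is −0.270 − (−1.186) = +0.916 V and the balanced reaction transfers n = 2 electrons.
Balancing gives Co2+(aq) + Mn(s) → Co(s) + Mn2+(aq); hence Q = [Mn2+(aq)] / [Co2+(aq)] = 3.52 (log Q = 0.546).
By the Nernst equation, E = +0.916 − (0.0592/2)·(0.546) = +0.900 V.

+0.900 V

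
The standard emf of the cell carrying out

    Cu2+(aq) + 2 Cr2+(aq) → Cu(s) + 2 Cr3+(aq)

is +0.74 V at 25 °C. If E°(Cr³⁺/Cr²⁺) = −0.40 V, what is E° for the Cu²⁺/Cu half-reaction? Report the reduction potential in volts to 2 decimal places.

+0.34 V

In the reaction as written the Cu²⁺/Cu couple is reduced (cathode) and Cr³⁺/Cr²⁺ is oxidized (anode), so E°cell = E°(Cu²⁺/Cu) − E°(Cr³⁺/Cr²⁺).
E°(Cu²⁺/Cu) = E°cell + E°(anode) = +0.74 + (−0.40) = +0.34 V.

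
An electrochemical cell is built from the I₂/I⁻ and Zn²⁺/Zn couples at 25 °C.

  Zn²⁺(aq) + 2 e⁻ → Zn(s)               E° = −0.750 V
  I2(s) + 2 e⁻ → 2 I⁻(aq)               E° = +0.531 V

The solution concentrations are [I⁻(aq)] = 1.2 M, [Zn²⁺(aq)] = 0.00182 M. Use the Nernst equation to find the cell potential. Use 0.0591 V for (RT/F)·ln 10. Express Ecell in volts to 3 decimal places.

+1.357 V

The I₂/I⁻ couple has the more positive E°, so it is the cathode; Zn²⁺/Zn is the anode.
The standard potential is +0.531 − (−0.750) = +1.281 V and the balanced reaction transfers n = 2 electrons.
Balancing gives I2(s) + Zn(s) → 2 I⁻(aq) + Zn²⁺(aq); hence Q = [I⁻(aq)]^2·[Zn²⁺(aq)] = 0.00262 (log Q = −2.582).
E = E° − (0.0591/n)·log Q = +1.281 − (0.0591/2)(−2.582) = +1.357 V.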